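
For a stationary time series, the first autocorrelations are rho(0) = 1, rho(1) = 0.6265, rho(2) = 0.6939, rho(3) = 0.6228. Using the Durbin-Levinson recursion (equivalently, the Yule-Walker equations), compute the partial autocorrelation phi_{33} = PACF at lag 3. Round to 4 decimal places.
\phi_{33} = 0.2029

The PACF at lag k is phi_{kk}, the last component of the solution
to the Yule-Walker system G_k phi = r_k where
  (G_k)_{ij} = rho(|i - j|), (r_k)_i = rho(i), i,j = 1..k.
Equivalently, Durbin-Levinson gives phi_{kk} iteratively:
  phi_{11} = rho(1)
  phi_{kk} = [rho(k) - sum_{j=1..k-1} phi_{k-1,j} rho(k-j)]
            / [1 - sum_{j=1..k-1} phi_{k-1,j} rho(j)],
  phi_{k,j} = phi_{k-1,j} - phi_{kk} phi_{k-1,k-j},  j = 1..k-1.
Step k = 1:
  phi_11 = rho(1) = 0.6265.
Step k = 2:
  phi_22 = [rho(2) - phi_11 rho(1)] / [1 - phi_11 rho(1)] = [0.6939 - (0.6265)(0.6265)] / [1 - (0.6265)(0.6265)]
         = 0.30139775 / 0.60749775 = 0.49613.
  Update: phi_21 = phi_11 - phi_22 phi_11 = 0.6265 - (0.49613)(0.6265) = 0.315675.
Step k = 3:
  phi_33 = [rho(3) - phi_21 rho(2) - phi_22 rho(1)] / [1 - phi_21 rho(1) - phi_22 rho(2)]
    numerator   = 0.6228 - (0.315675)(0.6939) - (0.49613)(0.6265) = 0.09292802
    denominator = 1 - (0.315675)(0.6265) - (0.49613)(0.6939) = 0.45796534
  phi_33 = 0.09292802 / 0.45796534 = 0.2029.
Therefore phi_{33} = 0.2029.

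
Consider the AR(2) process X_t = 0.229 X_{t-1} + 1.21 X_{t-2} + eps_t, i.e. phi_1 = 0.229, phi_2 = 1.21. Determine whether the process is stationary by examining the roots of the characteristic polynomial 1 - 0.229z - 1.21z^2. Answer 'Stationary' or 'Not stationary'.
\text{Not stationary}

The AR(p) characteristic polynomial is P(z) = 1 - 0.229z - 1.21z^2.
Stationarity requires all roots to lie outside the unit circle, i.e. |z| > 1 for every root.
Set 1 + (-0.229) z + (-1.21) z^2 = 0, i.e. a z^2 + b z + c = 0 with a = -1.21, b = -0.229, c = 1.
Discriminant D = b^2 - 4ac = (-0.229)^2 - 4*(-1.21)*1 = 0.052441 - (-4.84) = 4.892441.
D >= 0, so the roots are real: z = (-b +/- sqrt(D)) / (2a) = (0.229 +/- 2.211886) / (-2.42).
  z_1 = (0.229 + 2.211886) / (-2.42) = -1.0086,   |z_1| = 1.0086.
  z_2 = (0.229 - 2.211886) / (-2.42) = 0.8194,   |z_2| = 0.8194.
Moduli of all roots: 1.0086, 0.8194.
All moduli strictly greater than 1? No.
Verdict: Not stationary.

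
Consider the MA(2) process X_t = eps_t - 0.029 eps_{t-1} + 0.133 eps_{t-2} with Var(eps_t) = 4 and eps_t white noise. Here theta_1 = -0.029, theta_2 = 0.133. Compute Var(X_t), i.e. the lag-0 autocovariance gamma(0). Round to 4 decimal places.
\gamma(0) = 4.0741

For an MA(q) process X_t = eps_t + sum_i theta_i eps_{t-i} with
Var(eps_t) = sigma^2, the variance is
  gamma(0) = sigma^2 * (1 + sum_i theta_i^2).
  sum_i theta_i^2 = (-0.029)^2 + (0.133)^2 = 0.000841 + 0.017689 = 0.01853.
  gamma(0) = 4 * (1 + 0.01853) = 4 * 1.01853 = 4.07412, which rounds to 4.0741.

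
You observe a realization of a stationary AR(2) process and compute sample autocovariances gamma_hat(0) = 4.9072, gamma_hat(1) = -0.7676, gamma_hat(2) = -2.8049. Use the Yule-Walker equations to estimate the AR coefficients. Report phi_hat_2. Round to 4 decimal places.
\hat\phi_{2} = -0.6110

The Yule-Walker equations for an AR(p) process read, in matrix form,
  Gamma_p phi = r_p,   with   (Gamma_p)_{ij} = gamma(|i - j|),
                       (r_p)_i = gamma(i),   i,j = 1..p.
Substitute the sample gammas (Toeplitz matrix and right-hand side of size 2):
  Gamma_p = [[4.9072, -0.7676], [-0.7676, 4.9072]]
  r_p     = [-0.7676, -2.8049]
Written out:
  4.9072 phi_1 - 0.7676 phi_2 = -0.7676
  -0.7676 phi_1 + 4.9072 phi_2 = -2.8049
Solve by Cramer's rule:
  det = gamma(0)^2 - gamma(1)^2 = (4.9072)^2 - (-0.7676)^2 = 24.08061184 - 0.58920976 = 23.49140208
  phi_hat_1 = [gamma(1) gamma(0) - gamma(1) gamma(2)] / det = [(-0.7676)(4.9072) - (-0.7676)(-2.8049)] / 23.49140208 = -5.91980796 / 23.49140208 = -0.252
  phi_hat_2 = [gamma(0) gamma(2) - gamma(1)^2] / det = [(4.9072)(-2.8049) - (-0.7676)^2] / 23.49140208 = -14.35341504 / 23.49140208 = -0.611
So phi_hat = [-0.2520, -0.6110].
Therefore phi_hat_2 = -0.6110.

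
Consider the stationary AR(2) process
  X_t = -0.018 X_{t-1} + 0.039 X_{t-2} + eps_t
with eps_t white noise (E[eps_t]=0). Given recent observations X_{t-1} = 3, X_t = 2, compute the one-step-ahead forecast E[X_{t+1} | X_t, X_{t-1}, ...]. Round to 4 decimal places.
E[X_{t+1} \mid \mathcal F_t] = 0.0810

For an AR(p) model X_t = c + sum_i phi_i X_{t-i} + eps_t, the
one-step-ahead conditional mean is
  E[X_{t+1} | X_t, ...] = c + sum_i phi_i X_{t+1-i}.
Substitute known values:
  E[X_{t+1} | ...] = (-0.018) * (2) + (0.039) * (3)
                   = 0.0810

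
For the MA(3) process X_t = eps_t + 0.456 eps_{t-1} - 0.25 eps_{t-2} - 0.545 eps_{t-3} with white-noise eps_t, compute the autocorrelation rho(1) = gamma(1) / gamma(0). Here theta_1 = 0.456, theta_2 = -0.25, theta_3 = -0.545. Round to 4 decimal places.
\rho(1) = 0.3051

For an MA(q) process with theta_0 = 1, the autocovariance is
  gamma(k) = sigma^2 * sum_{i=0..q-k} theta_i * theta_{i+k},
and rho(k) = gamma(k) / gamma(0). Sigma^2 cancels.
  numerator   = (1)*(0.456) + (0.456)*(-0.25) + (-0.25)*(-0.545) = 0.47825.
  denominator = (1)^2 + (0.456)^2 + (-0.25)^2 + (-0.545)^2 = 1.567461.
  rho(1) = 0.47825 / 1.567461 = 0.3051.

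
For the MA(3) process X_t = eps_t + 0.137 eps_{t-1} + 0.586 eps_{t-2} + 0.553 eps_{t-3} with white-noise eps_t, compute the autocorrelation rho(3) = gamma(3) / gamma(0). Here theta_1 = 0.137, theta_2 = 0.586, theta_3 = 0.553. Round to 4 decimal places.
\rho(3) = 0.3315

For an MA(q) process with theta_0 = 1, the autocovariance is
  gamma(k) = sigma^2 * sum_{i=0..q-k} theta_i * theta_{i+k},
and rho(k) = gamma(k) / gamma(0). Sigma^2 cancels.
  numerator   = (1)*(0.553) = 0.553.
  denominator = (1)^2 + (0.137)^2 + (0.586)^2 + (0.553)^2 = 1.667974.
  rho(3) = 0.553 / 1.667974 = 0.3315.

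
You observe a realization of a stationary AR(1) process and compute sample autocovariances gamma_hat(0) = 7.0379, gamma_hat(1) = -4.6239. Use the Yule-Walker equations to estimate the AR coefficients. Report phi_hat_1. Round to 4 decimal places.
\hat\phi_{1} = -0.6570

The Yule-Walker equations for an AR(p) process read, in matrix form,
  Gamma_p phi = r_p,   with   (Gamma_p)_{ij} = gamma(|i - j|),
                       (r_p)_i = gamma(i),   i,j = 1..p.
Substitute the sample gammas (Toeplitz matrix and right-hand side of size 1):
  Gamma_p = [[7.0379]]
  r_p     = [-4.6239]
With p = 1 this is the single equation gamma(0) phi_1 = gamma(1):
  phi_hat_1 = gamma(1) / gamma(0) = -4.6239 / 7.0379 = -0.6570.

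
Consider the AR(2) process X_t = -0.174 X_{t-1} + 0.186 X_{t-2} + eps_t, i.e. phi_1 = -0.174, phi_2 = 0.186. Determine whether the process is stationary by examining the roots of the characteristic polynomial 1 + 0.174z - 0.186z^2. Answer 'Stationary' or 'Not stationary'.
\text{Stationary}

The AR(p) characteristic polynomial is P(z) = 1 + 0.174z - 0.186z^2.
Stationarity requires all roots to lie outside the unit circle, i.e. |z| > 1 for every root.
Set 1 + (0.174) z + (-0.186) z^2 = 0, i.e. a z^2 + b z + c = 0 with a = -0.186, b = 0.174, c = 1.
Discriminant D = b^2 - 4ac = (0.174)^2 - 4*(-0.186)*1 = 0.030276 - (-0.744) = 0.774276.
D >= 0, so the roots are real: z = (-b +/- sqrt(D)) / (2a) = (-0.174 +/- 0.87993) / (-0.372).
  z_1 = (-0.174 + 0.87993) / (-0.372) = -1.8977,   |z_1| = 1.8977.
  z_2 = (-0.174 - 0.87993) / (-0.372) = 2.8331,   |z_2| = 2.8331.
Moduli of all roots: 1.8977, 2.8331.
All moduli strictly greater than 1? Yes.
Verdict: Stationary.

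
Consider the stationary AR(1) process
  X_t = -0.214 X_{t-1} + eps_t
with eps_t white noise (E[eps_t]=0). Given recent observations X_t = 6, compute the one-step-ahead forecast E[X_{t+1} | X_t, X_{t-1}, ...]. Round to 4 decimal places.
E[X_{t+1} \mid \mathcal F_t] = -1.2840

For an AR(p) model X_t = c + sum_i phi_i X_{t-i} + eps_t, the
one-step-ahead conditional mean is
  E[X_{t+1} | X_t, ...] = c + sum_i phi_i X_{t+1-i}.
Substitute known values:
  E[X_{t+1} | ...] = (-0.214) * (6)
                   = -1.2840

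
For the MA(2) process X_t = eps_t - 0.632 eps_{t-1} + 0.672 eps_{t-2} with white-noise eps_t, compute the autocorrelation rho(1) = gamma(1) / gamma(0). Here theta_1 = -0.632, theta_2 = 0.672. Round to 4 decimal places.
\rho(1) = -0.5709

For an MA(q) process with theta_0 = 1, the autocovariance is
  gamma(k) = sigma^2 * sum_{i=0..q-k} theta_i * theta_{i+k},
and rho(k) = gamma(k) / gamma(0). Sigma^2 cancels.
  numerator   = (1)*(-0.632) + (-0.632)*(0.672) = -1.056704.
  denominator = (1)^2 + (-0.632)^2 + (0.672)^2 = 1.851008.
  rho(1) = -1.056704 / 1.851008 = -0.5709.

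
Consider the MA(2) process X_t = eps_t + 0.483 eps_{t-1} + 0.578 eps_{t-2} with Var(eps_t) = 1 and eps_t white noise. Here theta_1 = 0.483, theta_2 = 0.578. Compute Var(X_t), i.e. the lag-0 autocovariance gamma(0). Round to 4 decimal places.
\gamma(0) = 1.5674

For an MA(q) process X_t = eps_t + sum_i theta_i eps_{t-i} with
Var(eps_t) = sigma^2, the variance is
  gamma(0) = sigma^2 * (1 + sum_i theta_i^2).
  sum_i theta_i^2 = (0.483)^2 + (0.578)^2 = 0.233289 + 0.334084 = 0.567373.
  gamma(0) = 1 * (1 + 0.567373) = 1 * 1.567373 = 1.567373, which rounds to 1.5674.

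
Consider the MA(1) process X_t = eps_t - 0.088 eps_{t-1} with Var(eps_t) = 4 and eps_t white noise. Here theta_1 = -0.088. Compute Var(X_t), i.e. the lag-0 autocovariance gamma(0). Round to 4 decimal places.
\gamma(0) = 4.0310

For an MA(q) process X_t = eps_t + sum_i theta_i eps_{t-i} with
Var(eps_t) = sigma^2, the variance is
  gamma(0) = sigma^2 * (1 + sum_i theta_i^2).
  sum_i theta_i^2 = (-0.088)^2 = 0.007744.
  gamma(0) = 4 * (1 + 0.007744) = 4 * 1.007744 = 4.030976, which rounds to 4.0310.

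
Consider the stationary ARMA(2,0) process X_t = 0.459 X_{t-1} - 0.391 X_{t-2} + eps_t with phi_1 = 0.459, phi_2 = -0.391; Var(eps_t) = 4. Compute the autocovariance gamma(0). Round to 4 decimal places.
\gamma(0) = 5.2989

Multiply the model equation by X_{t-k} and take expectations. With theta_0 = psi_0 = 1 and psi_j the MA(infinity) weights, this gives
  gamma(k) - sum_i phi_i gamma(k-i) = c_k,
  c_k = sigma^2 * sum_{j=k..q} theta_j psi_{j-k}   (c_k = 0 for k > q),
using gamma(-m) = gamma(m).
Pure AR (q = 0): c_0 = sigma^2 = 4, c_k = 0 for k >= 1.
Equations for k = 0, 1, 2 (AR order 2, c_2 = 0):
  (E0) gamma(0) = phi_1 gamma(1) + phi_2 gamma(2) + c_0
  (E1) gamma(1) = phi_1 gamma(0) + phi_2 gamma(1) + c_1
  (E2) gamma(2) = phi_1 gamma(1) + phi_2 gamma(0)
From (E1): gamma(1) = A gamma(0) + B with
  A = phi_1 / (1 - phi_2) = 0.459 / 1.391 = 0.329978,   B = c_1 / (1 - phi_2) = 0 / 1.391 = 0.
Insert (E2) into (E0): gamma(0) (1 - phi_2^2) = phi_1 (1 + phi_2) gamma(1) + c_0.
  phi_1 (1 + phi_2) = (0.459)(0.609) = 0.279531,   1 - phi_2^2 = 0.847119.
Replace gamma(1) by A gamma(0) + B and collect gamma(0):
  gamma(0) [0.847119 - (0.279531)(0.329978)] = c_0 = 4
  gamma(0) * 0.75488 = 4
  gamma(0) = 4 / 0.75488 = 5.298857.
Therefore gamma(0) = 5.2989 (to 4 decimal places).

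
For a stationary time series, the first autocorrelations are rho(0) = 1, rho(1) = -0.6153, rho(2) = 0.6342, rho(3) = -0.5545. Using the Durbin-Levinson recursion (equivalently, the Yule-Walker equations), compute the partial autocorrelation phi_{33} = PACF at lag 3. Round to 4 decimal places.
\phi_{33} = -0.1389

The PACF at lag k is phi_{kk}, the last component of the solution
to the Yule-Walker system G_k phi = r_k where
  (G_k)_{ij} = rho(|i - j|), (r_k)_i = rho(i), i,j = 1..k.
Equivalently, Durbin-Levinson gives phi_{kk} iteratively:
  phi_{11} = rho(1)
  phi_{kk} = [rho(k) - sum_{j=1..k-1} phi_{k-1,j} rho(k-j)]
            / [1 - sum_{j=1..k-1} phi_{k-1,j} rho(j)],
  phi_{k,j} = phi_{k-1,j} - phi_{kk} phi_{k-1,k-j},  j = 1..k-1.
Step k = 1:
  phi_11 = rho(1) = -0.6153.
Step k = 2:
  phi_22 = [rho(2) - phi_11 rho(1)] / [1 - phi_11 rho(1)] = [0.6342 - (-0.6153)(-0.6153)] / [1 - (-0.6153)(-0.6153)]
         = 0.25560591 / 0.62140591 = 0.411335.
  Update: phi_21 = phi_11 - phi_22 phi_11 = -0.6153 - (0.411335)(-0.6153) = -0.362206.
Step k = 3:
  phi_33 = [rho(3) - phi_21 rho(2) - phi_22 rho(1)] / [1 - phi_21 rho(1) - phi_22 rho(2)]
    numerator   = -0.5545 - (-0.362206)(0.6342) - (0.411335)(-0.6153) = -0.07169483
    denominator = 1 - (-0.362206)(-0.6153) - (0.411335)(0.6342) = 0.51626629
  phi_33 = -0.07169483 / 0.51626629 = -0.1389.
Therefore phi_{33} = -0.1389.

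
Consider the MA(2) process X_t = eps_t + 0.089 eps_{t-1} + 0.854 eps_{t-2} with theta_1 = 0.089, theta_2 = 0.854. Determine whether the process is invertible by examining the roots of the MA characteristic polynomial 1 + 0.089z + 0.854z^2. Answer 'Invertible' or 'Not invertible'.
\text{Invertible}

The MA(q) characteristic polynomial is P(z) = 1 + 0.089z + 0.854z^2.
Invertibility requires all roots to lie outside the unit circle, i.e. |z| > 1 for every root.
Set 1 + (0.089) z + (0.854) z^2 = 0, i.e. a z^2 + b z + c = 0 with a = 0.854, b = 0.089, c = 1.
Discriminant D = b^2 - 4ac = (0.089)^2 - 4*(0.854)*1 = 0.007921 - (3.416) = -3.408079.
D < 0, so the roots are the complex-conjugate pair z = (-b +/- i sqrt(-D)) / (2a) = -0.0521 +/- 1.0809i.
For a conjugate pair |z|^2 = z * conj(z) = (product of roots) = c/a = 1/(0.854) = 1.17096, so |z| = sqrt(1.17096) = 1.0821 for both roots.
Moduli of all roots: 1.0821, 1.0821.
All moduli strictly greater than 1? Yes.
Verdict: Invertible.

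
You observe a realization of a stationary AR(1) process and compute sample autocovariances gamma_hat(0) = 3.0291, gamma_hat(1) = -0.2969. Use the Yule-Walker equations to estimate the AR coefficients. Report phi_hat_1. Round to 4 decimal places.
\hat\phi_{1} = -0.0980

The Yule-Walker equations for an AR(p) process read, in matrix form,
  Gamma_p phi = r_p,   with   (Gamma_p)_{ij} = gamma(|i - j|),
                       (r_p)_i = gamma(i),   i,j = 1..p.
Substitute the sample gammas (Toeplitz matrix and right-hand side of size 1):
  Gamma_p = [[3.0291]]
  r_p     = [-0.2969]
With p = 1 this is the single equation gamma(0) phi_1 = gamma(1):
  phi_hat_1 = gamma(1) / gamma(0) = -0.2969 / 3.0291 = -0.0980.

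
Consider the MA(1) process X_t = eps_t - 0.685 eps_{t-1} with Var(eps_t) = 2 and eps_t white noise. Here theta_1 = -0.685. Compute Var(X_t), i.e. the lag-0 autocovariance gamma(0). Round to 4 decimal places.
\gamma(0) = 2.9385

For an MA(q) process X_t = eps_t + sum_i theta_i eps_{t-i} with
Var(eps_t) = sigma^2, the variance is
  gamma(0) = sigma^2 * (1 + sum_i theta_i^2).
  sum_i theta_i^2 = (-0.685)^2 = 0.469225.
  gamma(0) = 2 * (1 + 0.469225) = 2 * 1.469225 = 2.93845, which rounds to 2.9385.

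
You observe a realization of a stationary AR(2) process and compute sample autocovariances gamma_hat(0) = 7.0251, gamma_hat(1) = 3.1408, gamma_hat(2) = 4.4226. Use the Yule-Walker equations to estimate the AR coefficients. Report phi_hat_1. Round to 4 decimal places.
\hat\phi_{1} = 0.2070

The Yule-Walker equations for an AR(p) process read, in matrix form,
  Gamma_p phi = r_p,   with   (Gamma_p)_{ij} = gamma(|i - j|),
                       (r_p)_i = gamma(i),   i,j = 1..p.
Substitute the sample gammas (Toeplitz matrix and right-hand side of size 2):
  Gamma_p = [[7.0251, 3.1408], [3.1408, 7.0251]]
  r_p     = [3.1408, 4.4226]
Written out:
  7.0251 phi_1 + 3.1408 phi_2 = 3.1408
  3.1408 phi_1 + 7.0251 phi_2 = 4.4226
Solve by Cramer's rule:
  det = gamma(0)^2 - gamma(1)^2 = (7.0251)^2 - (3.1408)^2 = 49.35203001 - 9.86462464 = 39.48740537
  phi_hat_1 = [gamma(1) gamma(0) - gamma(1) gamma(2)] / det = [(3.1408)(7.0251) - (3.1408)(4.4226)] / 39.48740537 = 8.173932 / 39.48740537 = 0.207
  phi_hat_2 = [gamma(0) gamma(2) - gamma(1)^2] / det = [(7.0251)(4.4226) - (3.1408)^2] / 39.48740537 = 21.20458262 / 39.48740537 = 0.537
So phi_hat = [0.2070, 0.5370].
Therefore phi_hat_1 = 0.2070.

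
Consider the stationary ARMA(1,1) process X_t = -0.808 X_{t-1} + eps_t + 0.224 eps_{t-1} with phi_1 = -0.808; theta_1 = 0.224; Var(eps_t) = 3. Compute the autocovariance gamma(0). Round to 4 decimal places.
\gamma(0) = 5.9475

Multiply the model equation by X_{t-k} and take expectations. With theta_0 = psi_0 = 1 and psi_j the MA(infinity) weights, this gives
  gamma(k) - sum_i phi_i gamma(k-i) = c_k,
  c_k = sigma^2 * sum_{j=k..q} theta_j psi_{j-k}   (c_k = 0 for k > q),
using gamma(-m) = gamma(m).
psi-weights needed (psi_j = theta_j + sum_i phi_i psi_{j-i}):
  psi_1 = theta_1 + phi_1 = 0.224 + (-0.808) = -0.584
Right-hand sides:
  c_0 = sigma^2 (1 + theta_1 psi_1) = 3 * (1 + (0.224)(-0.584)) = 3 * 0.869184 = 2.607552
  c_1 = sigma^2 theta_1 = 3 * (0.224) = 0.672
  c_2 = 0
Equations for k = 0 and k = 1 (AR order 1):
  gamma(0) = phi_1 gamma(1) + c_0
  gamma(1) = phi_1 gamma(0) + c_1
Substituting the second into the first: gamma(0) (1 - phi_1^2) = c_0 + phi_1 c_1, so
  gamma(0) = (c_0 + phi_1 c_1) / (1 - phi_1^2) = (2.607552 + (-0.808)(0.672)) / (1 - (-0.808)^2) = 2.064576 / 0.347136 = 5.947456.
Therefore gamma(0) = 5.9475 (to 4 decimal places).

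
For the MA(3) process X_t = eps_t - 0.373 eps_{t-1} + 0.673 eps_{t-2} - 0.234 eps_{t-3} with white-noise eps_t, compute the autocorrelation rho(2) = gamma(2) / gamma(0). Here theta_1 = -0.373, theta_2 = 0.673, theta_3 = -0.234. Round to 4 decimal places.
\rho(2) = 0.4617

For an MA(q) process with theta_0 = 1, the autocovariance is
  gamma(k) = sigma^2 * sum_{i=0..q-k} theta_i * theta_{i+k},
and rho(k) = gamma(k) / gamma(0). Sigma^2 cancels.
  numerator   = (1)*(0.673) + (-0.373)*(-0.234) = 0.760282.
  denominator = (1)^2 + (-0.373)^2 + (0.673)^2 + (-0.234)^2 = 1.646814.
  rho(2) = 0.760282 / 1.646814 = 0.4617.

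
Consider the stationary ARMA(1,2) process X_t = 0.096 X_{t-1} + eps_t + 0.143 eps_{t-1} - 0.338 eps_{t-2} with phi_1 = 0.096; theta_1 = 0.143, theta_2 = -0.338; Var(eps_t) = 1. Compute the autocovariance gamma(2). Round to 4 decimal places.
\gamma(2) = -0.3214

Multiply the model equation by X_{t-k} and take expectations. With theta_0 = psi_0 = 1 and psi_j the MA(infinity) weights, this gives
  gamma(k) - sum_i phi_i gamma(k-i) = c_k,
  c_k = sigma^2 * sum_{j=k..q} theta_j psi_{j-k}   (c_k = 0 for k > q),
using gamma(-m) = gamma(m).
psi-weights needed (psi_j = theta_j + sum_i phi_i psi_{j-i}):
  psi_1 = theta_1 + phi_1 = 0.143 + (0.096) = 0.239
  psi_2 = theta_2 + phi_1 psi_1 = -0.338 + (0.096)(0.239) = -0.315056
Right-hand sides:
  c_0 = sigma^2 (1 + theta_1 psi_1 + theta_2 psi_2) = 1 * (1 + (0.143)(0.239) + (-0.338)(-0.315056)) = 1 * 1.140666 = 1.140666
  c_1 = sigma^2 (theta_1 + theta_2 psi_1) = 1 * (0.143 + (-0.338)(0.239)) = 0.062218
  c_2 = sigma^2 theta_2 = 1 * (-0.338) = -0.338
Equations for k = 0 and k = 1 (AR order 1):
  gamma(0) = phi_1 gamma(1) + c_0
  gamma(1) = phi_1 gamma(0) + c_1
Substituting the second into the first: gamma(0) (1 - phi_1^2) = c_0 + phi_1 c_1, so
  gamma(0) = (c_0 + phi_1 c_1) / (1 - phi_1^2) = (1.140666 + (0.096)(0.062218)) / (1 - (0.096)^2) = 1.146639 / 0.990784 = 1.157305.
  gamma(1) = phi_1 gamma(0) + c_1 = (0.096)(1.157305) + (0.062218) = 0.173319.
For k = 2: gamma(2) = phi_1 gamma(1) + c_2
  = (0.096)(0.173319) + (-0.338) = -0.321361.
Therefore gamma(2) = -0.3214 (to 4 decimal places).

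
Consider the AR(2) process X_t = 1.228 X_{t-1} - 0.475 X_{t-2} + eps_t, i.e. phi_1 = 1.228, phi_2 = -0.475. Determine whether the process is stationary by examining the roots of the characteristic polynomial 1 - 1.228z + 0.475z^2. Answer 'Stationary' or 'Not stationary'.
\text{Stationary}

The AR(p) characteristic polynomial is P(z) = 1 - 1.228z + 0.475z^2.
Stationarity requires all roots to lie outside the unit circle, i.e. |z| > 1 for every root.
Set 1 + (-1.228) z + (0.475) z^2 = 0, i.e. a z^2 + b z + c = 0 with a = 0.475, b = -1.228, c = 1.
Discriminant D = b^2 - 4ac = (-1.228)^2 - 4*(0.475)*1 = 1.507984 - (1.9) = -0.392016.
D < 0, so the roots are the complex-conjugate pair z = (-b +/- i sqrt(-D)) / (2a) = 1.2926 +/- 0.6591i.
For a conjugate pair |z|^2 = z * conj(z) = (product of roots) = c/a = 1/(0.475) = 2.105263, so |z| = sqrt(2.105263) = 1.451 for both roots.
Moduli of all roots: 1.4510, 1.4510.
All moduli strictly greater than 1? Yes.
Verdict: Stationary.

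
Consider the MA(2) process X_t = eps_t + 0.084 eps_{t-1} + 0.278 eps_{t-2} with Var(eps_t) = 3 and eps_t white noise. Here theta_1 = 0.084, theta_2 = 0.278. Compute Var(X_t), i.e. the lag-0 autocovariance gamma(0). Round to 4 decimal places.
\gamma(0) = 3.2530

For an MA(q) process X_t = eps_t + sum_i theta_i eps_{t-i} with
Var(eps_t) = sigma^2, the variance is
  gamma(0) = sigma^2 * (1 + sum_i theta_i^2).
  sum_i theta_i^2 = (0.084)^2 + (0.278)^2 = 0.007056 + 0.077284 = 0.08434.
  gamma(0) = 3 * (1 + 0.08434) = 3 * 1.08434 = 3.25302, which rounds to 3.2530.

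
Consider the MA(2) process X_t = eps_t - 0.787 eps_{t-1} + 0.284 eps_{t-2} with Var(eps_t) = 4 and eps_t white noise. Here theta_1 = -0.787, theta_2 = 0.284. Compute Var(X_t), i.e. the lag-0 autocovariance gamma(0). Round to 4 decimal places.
\gamma(0) = 6.8001

For an MA(q) process X_t = eps_t + sum_i theta_i eps_{t-i} with
Var(eps_t) = sigma^2, the variance is
  gamma(0) = sigma^2 * (1 + sum_i theta_i^2).
  sum_i theta_i^2 = (-0.787)^2 + (0.284)^2 = 0.619369 + 0.080656 = 0.700025.
  gamma(0) = 4 * (1 + 0.700025) = 4 * 1.700025 = 6.8001.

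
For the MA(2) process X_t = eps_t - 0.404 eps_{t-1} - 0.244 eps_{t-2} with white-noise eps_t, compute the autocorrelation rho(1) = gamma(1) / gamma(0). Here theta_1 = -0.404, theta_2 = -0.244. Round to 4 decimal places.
\rho(1) = -0.2498

For an MA(q) process with theta_0 = 1, the autocovariance is
  gamma(k) = sigma^2 * sum_{i=0..q-k} theta_i * theta_{i+k},
and rho(k) = gamma(k) / gamma(0). Sigma^2 cancels.
  numerator   = (1)*(-0.404) + (-0.404)*(-0.244) = -0.305424.
  denominator = (1)^2 + (-0.404)^2 + (-0.244)^2 = 1.222752.
  rho(1) = -0.305424 / 1.222752 = -0.2498.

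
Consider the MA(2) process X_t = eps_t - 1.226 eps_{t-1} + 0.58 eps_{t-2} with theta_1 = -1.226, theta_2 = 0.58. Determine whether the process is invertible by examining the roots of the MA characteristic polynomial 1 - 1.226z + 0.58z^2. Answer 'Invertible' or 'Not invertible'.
\text{Invertible}

The MA(q) characteristic polynomial is P(z) = 1 - 1.226z + 0.58z^2.
Invertibility requires all roots to lie outside the unit circle, i.e. |z| > 1 for every root.
Set 1 + (-1.226) z + (0.58) z^2 = 0, i.e. a z^2 + b z + c = 0 with a = 0.58, b = -1.226, c = 1.
Discriminant D = b^2 - 4ac = (-1.226)^2 - 4*(0.58)*1 = 1.503076 - (2.32) = -0.816924.
D < 0, so the roots are the complex-conjugate pair z = (-b +/- i sqrt(-D)) / (2a) = 1.0569 +/- 0.7792i.
For a conjugate pair |z|^2 = z * conj(z) = (product of roots) = c/a = 1/(0.58) = 1.724138, so |z| = sqrt(1.724138) = 1.3131 for both roots.
Moduli of all roots: 1.3131, 1.3131.
All moduli strictly greater than 1? Yes.
Verdict: Invertible.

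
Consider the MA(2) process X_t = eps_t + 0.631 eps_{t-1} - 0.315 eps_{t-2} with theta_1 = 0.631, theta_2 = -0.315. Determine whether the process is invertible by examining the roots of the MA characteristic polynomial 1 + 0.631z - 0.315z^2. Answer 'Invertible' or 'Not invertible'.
\text{Invertible}

The MA(q) characteristic polynomial is P(z) = 1 + 0.631z - 0.315z^2.
Invertibility requires all roots to lie outside the unit circle, i.e. |z| > 1 for every root.
Set 1 + (0.631) z + (-0.315) z^2 = 0, i.e. a z^2 + b z + c = 0 with a = -0.315, b = 0.631, c = 1.
Discriminant D = b^2 - 4ac = (0.631)^2 - 4*(-0.315)*1 = 0.398161 - (-1.26) = 1.658161.
D >= 0, so the roots are real: z = (-b +/- sqrt(D)) / (2a) = (-0.631 +/- 1.287696) / (-0.63).
  z_1 = (-0.631 + 1.287696) / (-0.63) = -1.0424,   |z_1| = 1.0424.
  z_2 = (-0.631 - 1.287696) / (-0.63) = 3.0455,   |z_2| = 3.0455.
Moduli of all roots: 1.0424, 3.0455.
All moduli strictly greater than 1? Yes.
Verdict: Invertible.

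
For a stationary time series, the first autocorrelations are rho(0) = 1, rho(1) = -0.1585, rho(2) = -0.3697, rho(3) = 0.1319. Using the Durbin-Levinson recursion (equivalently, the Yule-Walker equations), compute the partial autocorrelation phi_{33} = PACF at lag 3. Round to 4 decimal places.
\phi_{33} = -0.0179

The PACF at lag k is phi_{kk}, the last component of the solution
to the Yule-Walker system G_k phi = r_k where
  (G_k)_{ij} = rho(|i - j|), (r_k)_i = rho(i), i,j = 1..k.
Equivalently, Durbin-Levinson gives phi_{kk} iteratively:
  phi_{11} = rho(1)
  phi_{kk} = [rho(k) - sum_{j=1..k-1} phi_{k-1,j} rho(k-j)]
            / [1 - sum_{j=1..k-1} phi_{k-1,j} rho(j)],
  phi_{k,j} = phi_{k-1,j} - phi_{kk} phi_{k-1,k-j},  j = 1..k-1.
Step k = 1:
  phi_11 = rho(1) = -0.1585.
Step k = 2:
  phi_22 = [rho(2) - phi_11 rho(1)] / [1 - phi_11 rho(1)] = [-0.3697 - (-0.1585)(-0.1585)] / [1 - (-0.1585)(-0.1585)]
         = -0.39482225 / 0.97487775 = -0.404997.
  Update: phi_21 = phi_11 - phi_22 phi_11 = -0.1585 - (-0.404997)(-0.1585) = -0.222692.
Step k = 3:
  phi_33 = [rho(3) - phi_21 rho(2) - phi_22 rho(1)] / [1 - phi_21 rho(1) - phi_22 rho(2)]
    numerator   = 0.1319 - (-0.222692)(-0.3697) - (-0.404997)(-0.1585) = -0.0146212
    denominator = 1 - (-0.222692)(-0.1585) - (-0.404997)(-0.3697) = 0.81497605
  phi_33 = -0.0146212 / 0.81497605 = -0.0179.
Therefore phi_{33} = -0.0179.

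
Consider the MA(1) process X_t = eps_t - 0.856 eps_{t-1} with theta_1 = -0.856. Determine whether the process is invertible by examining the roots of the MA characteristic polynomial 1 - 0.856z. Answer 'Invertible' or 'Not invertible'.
\text{Invertible}

The MA(q) characteristic polynomial is P(z) = 1 - 0.856z.
Invertibility requires all roots to lie outside the unit circle, i.e. |z| > 1 for every root.
This is linear in z: 1 + (-0.856) z = 0  =>  z = -1/(-0.856) = 1.168224,  |z| = 1.168224.
Moduli of all roots: 1.1682.
All moduli strictly greater than 1? Yes.
Verdict: Invertible.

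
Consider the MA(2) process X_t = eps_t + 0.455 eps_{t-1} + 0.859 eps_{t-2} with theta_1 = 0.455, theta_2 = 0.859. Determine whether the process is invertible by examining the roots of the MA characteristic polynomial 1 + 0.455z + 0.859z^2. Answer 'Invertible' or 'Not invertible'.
\text{Invertible}

The MA(q) characteristic polynomial is P(z) = 1 + 0.455z + 0.859z^2.
Invertibility requires all roots to lie outside the unit circle, i.e. |z| > 1 for every root.
Set 1 + (0.455) z + (0.859) z^2 = 0, i.e. a z^2 + b z + c = 0 with a = 0.859, b = 0.455, c = 1.
Discriminant D = b^2 - 4ac = (0.455)^2 - 4*(0.859)*1 = 0.207025 - (3.436) = -3.228975.
D < 0, so the roots are the complex-conjugate pair z = (-b +/- i sqrt(-D)) / (2a) = -0.2648 +/- 1.0459i.
For a conjugate pair |z|^2 = z * conj(z) = (product of roots) = c/a = 1/(0.859) = 1.164144, so |z| = sqrt(1.164144) = 1.079 for both roots.
Moduli of all roots: 1.0790, 1.0790.
All moduli strictly greater than 1? Yes.
Verdict: Invertible.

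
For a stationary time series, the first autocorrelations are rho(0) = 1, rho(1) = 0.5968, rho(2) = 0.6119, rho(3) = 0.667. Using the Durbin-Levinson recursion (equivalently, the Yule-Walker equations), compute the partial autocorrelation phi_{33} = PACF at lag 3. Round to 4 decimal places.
\phi_{33} = 0.3869

The PACF at lag k is phi_{kk}, the last component of the solution
to the Yule-Walker system G_k phi = r_k where
  (G_k)_{ij} = rho(|i - j|), (r_k)_i = rho(i), i,j = 1..k.
Equivalently, Durbin-Levinson gives phi_{kk} iteratively:
  phi_{11} = rho(1)
  phi_{kk} = [rho(k) - sum_{j=1..k-1} phi_{k-1,j} rho(k-j)]
            / [1 - sum_{j=1..k-1} phi_{k-1,j} rho(j)],
  phi_{k,j} = phi_{k-1,j} - phi_{kk} phi_{k-1,k-j},  j = 1..k-1.
Step k = 1:
  phi_11 = rho(1) = 0.5968.
Step k = 2:
  phi_22 = [rho(2) - phi_11 rho(1)] / [1 - phi_11 rho(1)] = [0.6119 - (0.5968)(0.5968)] / [1 - (0.5968)(0.5968)]
         = 0.25572976 / 0.64382976 = 0.397201.
  Update: phi_21 = phi_11 - phi_22 phi_11 = 0.5968 - (0.397201)(0.5968) = 0.359751.
Step k = 3:
  phi_33 = [rho(3) - phi_21 rho(2) - phi_22 rho(1)] / [1 - phi_21 rho(1) - phi_22 rho(2)]
    numerator   = 0.667 - (0.359751)(0.6119) - (0.397201)(0.5968) = 0.20981917
    denominator = 1 - (0.359751)(0.5968) - (0.397201)(0.6119) = 0.54225367
  phi_33 = 0.20981917 / 0.54225367 = 0.3869.
Therefore phi_{33} = 0.3869.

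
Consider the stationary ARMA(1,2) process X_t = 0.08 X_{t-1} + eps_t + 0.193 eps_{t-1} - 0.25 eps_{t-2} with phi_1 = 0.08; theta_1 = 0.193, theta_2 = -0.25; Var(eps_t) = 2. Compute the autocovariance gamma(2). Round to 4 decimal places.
\gamma(2) = -0.4656

Multiply the model equation by X_{t-k} and take expectations. With theta_0 = psi_0 = 1 and psi_j the MA(infinity) weights, this gives
  gamma(k) - sum_i phi_i gamma(k-i) = c_k,
  c_k = sigma^2 * sum_{j=k..q} theta_j psi_{j-k}   (c_k = 0 for k > q),
using gamma(-m) = gamma(m).
psi-weights needed (psi_j = theta_j + sum_i phi_i psi_{j-i}):
  psi_1 = theta_1 + phi_1 = 0.193 + (0.08) = 0.273
  psi_2 = theta_2 + phi_1 psi_1 = -0.25 + (0.08)(0.273) = -0.22816
Right-hand sides:
  c_0 = sigma^2 (1 + theta_1 psi_1 + theta_2 psi_2) = 2 * (1 + (0.193)(0.273) + (-0.25)(-0.22816)) = 2 * 1.109729 = 2.219458
  c_1 = sigma^2 (theta_1 + theta_2 psi_1) = 2 * (0.193 + (-0.25)(0.273)) = 0.2495
  c_2 = sigma^2 theta_2 = 2 * (-0.25) = -0.5
Equations for k = 0 and k = 1 (AR order 1):
  gamma(0) = phi_1 gamma(1) + c_0
  gamma(1) = phi_1 gamma(0) + c_1
Substituting the second into the first: gamma(0) (1 - phi_1^2) = c_0 + phi_1 c_1, so
  gamma(0) = (c_0 + phi_1 c_1) / (1 - phi_1^2) = (2.219458 + (0.08)(0.2495)) / (1 - (0.08)^2) = 2.239418 / 0.9936 = 2.253843.
  gamma(1) = phi_1 gamma(0) + c_1 = (0.08)(2.253843) + (0.2495) = 0.429807.
For k = 2: gamma(2) = phi_1 gamma(1) + c_2
  = (0.08)(0.429807) + (-0.5) = -0.465615.
Therefore gamma(2) = -0.4656 (to 4 decimal places).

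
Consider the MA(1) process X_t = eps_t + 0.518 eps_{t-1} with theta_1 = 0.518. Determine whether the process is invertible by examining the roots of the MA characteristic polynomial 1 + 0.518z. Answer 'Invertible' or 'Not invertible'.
\text{Invertible}

The MA(q) characteristic polynomial is P(z) = 1 + 0.518z.
Invertibility requires all roots to lie outside the unit circle, i.e. |z| > 1 for every root.
This is linear in z: 1 + (0.518) z = 0  =>  z = -1/(0.518) = -1.930502,  |z| = 1.930502.
Moduli of all roots: 1.9305.
All moduli strictly greater than 1? Yes.
Verdict: Invertible.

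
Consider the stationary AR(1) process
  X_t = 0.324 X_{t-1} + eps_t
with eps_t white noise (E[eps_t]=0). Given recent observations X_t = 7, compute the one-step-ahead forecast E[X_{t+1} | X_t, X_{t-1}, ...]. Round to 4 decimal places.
E[X_{t+1} \mid \mathcal F_t] = 2.2680

For an AR(p) model X_t = c + sum_i phi_i X_{t-i} + eps_t, the
one-step-ahead conditional mean is
  E[X_{t+1} | X_t, ...] = c + sum_i phi_i X_{t+1-i}.
Substitute known values:
  E[X_{t+1} | ...] = (0.324) * (7)
                   = 2.2680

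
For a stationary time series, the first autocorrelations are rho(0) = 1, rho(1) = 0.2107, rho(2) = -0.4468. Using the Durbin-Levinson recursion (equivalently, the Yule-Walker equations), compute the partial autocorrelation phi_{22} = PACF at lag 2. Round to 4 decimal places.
\phi_{22} = -0.5140

The PACF at lag k is phi_{kk}, the last component of the solution
to the Yule-Walker system G_k phi = r_k where
  (G_k)_{ij} = rho(|i - j|), (r_k)_i = rho(i), i,j = 1..k.
Equivalently, Durbin-Levinson gives phi_{kk} iteratively:
  phi_{11} = rho(1)
  phi_{kk} = [rho(k) - sum_{j=1..k-1} phi_{k-1,j} rho(k-j)]
            / [1 - sum_{j=1..k-1} phi_{k-1,j} rho(j)],
  phi_{k,j} = phi_{k-1,j} - phi_{kk} phi_{k-1,k-j},  j = 1..k-1.
Step k = 1:
  phi_11 = rho(1) = 0.2107.
Step k = 2:
  phi_22 = [rho(2) - phi_11 rho(1)] / [1 - phi_11 rho(1)] = [-0.4468 - (0.2107)(0.2107)] / [1 - (0.2107)(0.2107)]
         = -0.49119449 / 0.95560551 = -0.514.
Therefore phi_{22} = -0.5140.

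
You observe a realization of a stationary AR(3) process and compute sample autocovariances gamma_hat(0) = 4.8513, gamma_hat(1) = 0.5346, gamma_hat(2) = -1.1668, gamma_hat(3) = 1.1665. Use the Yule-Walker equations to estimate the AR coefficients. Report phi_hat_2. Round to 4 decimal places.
\hat\phi_{2} = -0.3010

The Yule-Walker equations for an AR(p) process read, in matrix form,
  Gamma_p phi = r_p,   with   (Gamma_p)_{ij} = gamma(|i - j|),
                       (r_p)_i = gamma(i),   i,j = 1..p.
Substitute the sample gammas (Toeplitz matrix and right-hand side of size 3):
  Gamma_p = [[4.8513, 0.5346, -1.1668], [0.5346, 4.8513, 0.5346], [-1.1668, 0.5346, 4.8513]]
  r_p     = [0.5346, -1.1668, 1.1665]
Written out (R1..R3):
  (R1) 4.8513 phi_1 + 0.5346 phi_2 - 1.1668 phi_3 = 0.5346
  (R2) 0.5346 phi_1 + 4.8513 phi_2 + 0.5346 phi_3 = -1.1668
  (R3) -1.1668 phi_1 + 0.5346 phi_2 + 4.8513 phi_3 = 1.1665
Gaussian elimination:
  R2 <- R2 - (0.5346/4.8513) R1 = R2 - (0.110197) R1:  4.792389 phi_2 + 0.663178 phi_3 = -1.225711
  R3 <- R3 - (-1.1668/4.8513) R1 = R3 - (-0.240513) R1:  0.663178 phi_2 + 4.57067 phi_3 = 1.295078
  R3 <- R3 - (0.663178/4.792389) R2 = R3 - (0.138382) R2:  4.478898 phi_3 = 1.464694
Back-substitution:
  phi_hat_3 = 1.464694 / 4.478898 = 0.327021
  phi_hat_2 = (-1.225711 - (0.663178)(0.327021)) / 4.792389 = -0.301016
  phi_hat_1 = (0.5346 - (0.5346)(-0.301016) - (-1.1668)(0.327021)) / 4.8513 = 0.222021
So phi_hat = [0.2220, -0.3010, 0.3270].
Therefore phi_hat_2 = -0.3010.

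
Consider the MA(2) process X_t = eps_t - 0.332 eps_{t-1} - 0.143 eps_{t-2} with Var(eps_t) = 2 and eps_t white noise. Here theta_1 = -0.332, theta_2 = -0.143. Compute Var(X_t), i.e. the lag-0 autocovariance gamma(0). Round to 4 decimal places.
\gamma(0) = 2.2613

For an MA(q) process X_t = eps_t + sum_i theta_i eps_{t-i} with
Var(eps_t) = sigma^2, the variance is
  gamma(0) = sigma^2 * (1 + sum_i theta_i^2).
  sum_i theta_i^2 = (-0.332)^2 + (-0.143)^2 = 0.110224 + 0.020449 = 0.130673.
  gamma(0) = 2 * (1 + 0.130673) = 2 * 1.130673 = 2.261346, which rounds to 2.2613.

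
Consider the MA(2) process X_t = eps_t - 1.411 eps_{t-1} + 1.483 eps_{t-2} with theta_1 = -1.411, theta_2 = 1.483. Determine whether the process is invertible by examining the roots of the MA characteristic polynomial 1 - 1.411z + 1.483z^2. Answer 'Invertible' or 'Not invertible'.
\text{Not invertible}

The MA(q) characteristic polynomial is P(z) = 1 - 1.411z + 1.483z^2.
Invertibility requires all roots to lie outside the unit circle, i.e. |z| > 1 for every root.
Set 1 + (-1.411) z + (1.483) z^2 = 0, i.e. a z^2 + b z + c = 0 with a = 1.483, b = -1.411, c = 1.
Discriminant D = b^2 - 4ac = (-1.411)^2 - 4*(1.483)*1 = 1.990921 - (5.932) = -3.941079.
D < 0, so the roots are the complex-conjugate pair z = (-b +/- i sqrt(-D)) / (2a) = 0.4757 +/- 0.6693i.
For a conjugate pair |z|^2 = z * conj(z) = (product of roots) = c/a = 1/(1.483) = 0.674309, so |z| = sqrt(0.674309) = 0.8212 for both roots.
Moduli of all roots: 0.8212, 0.8212.
All moduli strictly greater than 1? No.
Verdict: Not invertible.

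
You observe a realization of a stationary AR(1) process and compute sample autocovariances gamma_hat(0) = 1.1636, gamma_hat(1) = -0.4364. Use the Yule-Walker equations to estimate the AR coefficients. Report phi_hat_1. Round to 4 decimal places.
\hat\phi_{1} = -0.3750

The Yule-Walker equations for an AR(p) process read, in matrix form,
  Gamma_p phi = r_p,   with   (Gamma_p)_{ij} = gamma(|i - j|),
                       (r_p)_i = gamma(i),   i,j = 1..p.
Substitute the sample gammas (Toeplitz matrix and right-hand side of size 1):
  Gamma_p = [[1.1636]]
  r_p     = [-0.4364]
With p = 1 this is the single equation gamma(0) phi_1 = gamma(1):
  phi_hat_1 = gamma(1) / gamma(0) = -0.4364 / 1.1636 = -0.3750.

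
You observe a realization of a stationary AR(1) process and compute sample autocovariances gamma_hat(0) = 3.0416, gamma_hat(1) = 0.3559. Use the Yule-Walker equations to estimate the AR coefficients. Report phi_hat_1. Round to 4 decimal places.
\hat\phi_{1} = 0.1170

The Yule-Walker equations for an AR(p) process read, in matrix form,
  Gamma_p phi = r_p,   with   (Gamma_p)_{ij} = gamma(|i - j|),
                       (r_p)_i = gamma(i),   i,j = 1..p.
Substitute the sample gammas (Toeplitz matrix and right-hand side of size 1):
  Gamma_p = [[3.0416]]
  r_p     = [0.3559]
With p = 1 this is the single equation gamma(0) phi_1 = gamma(1):
  phi_hat_1 = gamma(1) / gamma(0) = 0.3559 / 3.0416 = 0.1170.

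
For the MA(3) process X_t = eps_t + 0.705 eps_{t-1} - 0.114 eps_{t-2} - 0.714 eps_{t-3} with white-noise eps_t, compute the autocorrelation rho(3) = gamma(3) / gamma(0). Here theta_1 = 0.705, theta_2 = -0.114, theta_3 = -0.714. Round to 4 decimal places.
\rho(3) = -0.3535

For an MA(q) process with theta_0 = 1, the autocovariance is
  gamma(k) = sigma^2 * sum_{i=0..q-k} theta_i * theta_{i+k},
and rho(k) = gamma(k) / gamma(0). Sigma^2 cancels.
  numerator   = (1)*(-0.714) = -0.714.
  denominator = (1)^2 + (0.705)^2 + (-0.114)^2 + (-0.714)^2 = 2.019817.
  rho(3) = -0.714 / 2.019817 = -0.3535.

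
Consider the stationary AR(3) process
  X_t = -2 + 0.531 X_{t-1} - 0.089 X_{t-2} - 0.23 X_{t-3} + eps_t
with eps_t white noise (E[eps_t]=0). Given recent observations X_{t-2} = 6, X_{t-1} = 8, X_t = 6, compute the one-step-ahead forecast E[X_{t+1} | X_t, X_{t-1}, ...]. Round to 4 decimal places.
E[X_{t+1} \mid \mathcal F_t] = -0.9060

For an AR(p) model X_t = c + sum_i phi_i X_{t-i} + eps_t, the
one-step-ahead conditional mean is
  E[X_{t+1} | X_t, ...] = c + sum_i phi_i X_{t+1-i}.
Substitute known values:
  E[X_{t+1} | ...] = -2 + (0.531) * (6) + (-0.089) * (8) + (-0.23) * (6)
                   = -0.9060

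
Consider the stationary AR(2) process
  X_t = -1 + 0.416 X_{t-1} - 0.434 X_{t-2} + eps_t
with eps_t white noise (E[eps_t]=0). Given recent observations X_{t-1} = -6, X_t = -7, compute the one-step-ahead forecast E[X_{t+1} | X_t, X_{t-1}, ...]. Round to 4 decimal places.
E[X_{t+1} \mid \mathcal F_t] = -1.3080

For an AR(p) model X_t = c + sum_i phi_i X_{t-i} + eps_t, the
one-step-ahead conditional mean is
  E[X_{t+1} | X_t, ...] = c + sum_i phi_i X_{t+1-i}.
Substitute known values:
  E[X_{t+1} | ...] = -1 + (0.416) * (-7) + (-0.434) * (-6)
                   = -1.3080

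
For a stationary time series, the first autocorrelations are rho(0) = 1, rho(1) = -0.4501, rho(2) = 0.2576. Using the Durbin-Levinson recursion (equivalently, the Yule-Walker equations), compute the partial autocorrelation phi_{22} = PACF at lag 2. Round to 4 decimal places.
\phi_{22} = 0.0690

The PACF at lag k is phi_{kk}, the last component of the solution
to the Yule-Walker system G_k phi = r_k where
  (G_k)_{ij} = rho(|i - j|), (r_k)_i = rho(i), i,j = 1..k.
Equivalently, Durbin-Levinson gives phi_{kk} iteratively:
  phi_{11} = rho(1)
  phi_{kk} = [rho(k) - sum_{j=1..k-1} phi_{k-1,j} rho(k-j)]
            / [1 - sum_{j=1..k-1} phi_{k-1,j} rho(j)],
  phi_{k,j} = phi_{k-1,j} - phi_{kk} phi_{k-1,k-j},  j = 1..k-1.
Step k = 1:
  phi_11 = rho(1) = -0.4501.
Step k = 2:
  phi_22 = [rho(2) - phi_11 rho(1)] / [1 - phi_11 rho(1)] = [0.2576 - (-0.4501)(-0.4501)] / [1 - (-0.4501)(-0.4501)]
         = 0.05500999 / 0.79740999 = 0.069.
Therefore phi_{22} = 0.0690.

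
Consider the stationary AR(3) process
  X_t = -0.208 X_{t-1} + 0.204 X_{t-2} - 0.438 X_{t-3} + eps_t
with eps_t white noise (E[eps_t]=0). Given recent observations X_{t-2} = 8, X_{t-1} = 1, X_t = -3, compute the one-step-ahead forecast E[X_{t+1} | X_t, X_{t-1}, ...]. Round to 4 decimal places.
E[X_{t+1} \mid \mathcal F_t] = -2.6760

For an AR(p) model X_t = c + sum_i phi_i X_{t-i} + eps_t, the
one-step-ahead conditional mean is
  E[X_{t+1} | X_t, ...] = c + sum_i phi_i X_{t+1-i}.
Substitute known values:
  E[X_{t+1} | ...] = (-0.208) * (-3) + (0.204) * (1) + (-0.438) * (8)
                   = -2.6760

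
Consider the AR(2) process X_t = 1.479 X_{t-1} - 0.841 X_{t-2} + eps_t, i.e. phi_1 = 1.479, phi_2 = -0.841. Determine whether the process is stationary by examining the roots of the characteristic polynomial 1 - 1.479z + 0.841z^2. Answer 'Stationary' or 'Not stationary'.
\text{Stationary}

The AR(p) characteristic polynomial is P(z) = 1 - 1.479z + 0.841z^2.
Stationarity requires all roots to lie outside the unit circle, i.e. |z| > 1 for every root.
Set 1 + (-1.479) z + (0.841) z^2 = 0, i.e. a z^2 + b z + c = 0 with a = 0.841, b = -1.479, c = 1.
Discriminant D = b^2 - 4ac = (-1.479)^2 - 4*(0.841)*1 = 2.187441 - (3.364) = -1.176559.
D < 0, so the roots are the complex-conjugate pair z = (-b +/- i sqrt(-D)) / (2a) = 0.8793 +/- 0.6449i.
For a conjugate pair |z|^2 = z * conj(z) = (product of roots) = c/a = 1/(0.841) = 1.189061, so |z| = sqrt(1.189061) = 1.0904 for both roots.
Moduli of all roots: 1.0904, 1.0904.
All moduli strictly greater than 1? Yes.
Verdict: Stationary.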